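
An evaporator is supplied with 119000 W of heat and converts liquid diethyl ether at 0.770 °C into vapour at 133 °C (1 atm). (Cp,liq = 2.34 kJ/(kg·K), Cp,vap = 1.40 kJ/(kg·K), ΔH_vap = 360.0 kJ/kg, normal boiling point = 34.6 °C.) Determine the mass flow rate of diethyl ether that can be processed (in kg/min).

Δh = 2.34×(34.6−0.770) + 360.0 + 1.40×(133−34.6) = 576.92 kJ/kg
Q = 119000 W = 119 kJ/s = 7140 kJ/min
ṁ = Q/Δh = 7140 / 576.92 = 12.376 kg/min

ṁ = 12.4 kg/min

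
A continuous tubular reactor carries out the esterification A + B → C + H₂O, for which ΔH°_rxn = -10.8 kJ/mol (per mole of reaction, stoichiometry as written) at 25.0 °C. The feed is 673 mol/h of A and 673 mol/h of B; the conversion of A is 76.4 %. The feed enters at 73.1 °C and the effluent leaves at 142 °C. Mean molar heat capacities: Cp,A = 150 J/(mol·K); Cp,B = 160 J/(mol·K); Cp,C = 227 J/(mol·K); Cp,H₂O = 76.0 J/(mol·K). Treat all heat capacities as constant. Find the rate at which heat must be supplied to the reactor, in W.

Extent of reaction ξ = 0.764 × 673 = 514.17 mol/h
Reaction term: ξ·ΔH°_rxn = 514.17 × -10.8 = -5553.1 kJ/h
Sensible, feed 73.1→25 °C: -10035 kJ/h
Outlet flows (mol/h): A 158.83, B 158.83, C 514.17, H₂O 514.17
Sensible, products 25→142 °C: 23989 kJ/h
Q = ΔH = 8400.4 kJ/h = 2.3335 kW
Heat supplied = 2333.5 W

Q_in = 2330 W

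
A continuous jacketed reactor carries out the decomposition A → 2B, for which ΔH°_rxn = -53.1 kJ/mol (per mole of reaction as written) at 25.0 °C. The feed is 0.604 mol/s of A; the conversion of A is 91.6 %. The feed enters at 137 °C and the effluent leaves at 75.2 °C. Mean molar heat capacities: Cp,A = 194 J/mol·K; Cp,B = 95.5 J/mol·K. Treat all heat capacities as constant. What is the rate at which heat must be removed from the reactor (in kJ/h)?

Q_out = 132000 kJ/h

Extent of reaction ξ = 0.916 × 0.604 = 0.55326 mol/s
Reaction term: ξ·ΔH°_rxn = 0.55326 × -53.1 = -29.378 kJ/s
Sensible, feed 137→25 °C: -13.124 kJ/s
Outlet flows (mol/s): A 0.050736, B 1.1065
Sensible, products 25→75.2 °C: 5.7989 kJ/s
Q = ΔH = -36.703 kJ/s = -36.703 kW
Heat removed = 132130 kJ/h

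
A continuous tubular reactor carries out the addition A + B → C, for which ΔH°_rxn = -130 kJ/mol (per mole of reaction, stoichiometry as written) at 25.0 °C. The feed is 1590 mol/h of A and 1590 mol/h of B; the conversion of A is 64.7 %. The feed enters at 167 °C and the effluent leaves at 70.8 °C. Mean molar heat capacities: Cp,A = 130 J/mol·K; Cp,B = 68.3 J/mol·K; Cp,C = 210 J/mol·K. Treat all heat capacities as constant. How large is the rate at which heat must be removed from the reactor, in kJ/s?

Extent of reaction ξ = 0.647 × 1590 = 1028.7 mol/h
Reaction term: ξ·ΔH°_rxn = 1028.7 × -130 = -133730 kJ/h
Sensible, feed 167→25 °C: -44772 kJ/h
Outlet flows (mol/h): A 561.27, B 561.27, C 1028.7
Sensible, products 25→70.8 °C: 14992 kJ/h
Q = ΔH = -163520 kJ/h = -45.421 kW
Heat removed = 45.421 kJ/s

Q_out = 45.4 kJ/s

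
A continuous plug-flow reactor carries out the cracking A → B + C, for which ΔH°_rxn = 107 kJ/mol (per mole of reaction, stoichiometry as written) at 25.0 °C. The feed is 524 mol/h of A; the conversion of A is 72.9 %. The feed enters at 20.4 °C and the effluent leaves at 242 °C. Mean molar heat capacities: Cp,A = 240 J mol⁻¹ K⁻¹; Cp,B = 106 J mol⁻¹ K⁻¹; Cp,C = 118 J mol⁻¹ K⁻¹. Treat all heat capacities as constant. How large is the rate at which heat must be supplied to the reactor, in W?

Extent of reaction ξ = 0.729 × 524 = 382 mol/h
Reaction term: ξ·ΔH°_rxn = 382 × 107 = 40874 kJ/h
Sensible, feed 20.4→25 °C: 578.5 kJ/h
Outlet flows (mol/h): A 142, B 382, C 382
Sensible, products 25→242 °C: 25964 kJ/h
Q = ΔH = 67416 kJ/h = 18.727 kW
Heat supplied = 18727 W

Q_in = 18700 W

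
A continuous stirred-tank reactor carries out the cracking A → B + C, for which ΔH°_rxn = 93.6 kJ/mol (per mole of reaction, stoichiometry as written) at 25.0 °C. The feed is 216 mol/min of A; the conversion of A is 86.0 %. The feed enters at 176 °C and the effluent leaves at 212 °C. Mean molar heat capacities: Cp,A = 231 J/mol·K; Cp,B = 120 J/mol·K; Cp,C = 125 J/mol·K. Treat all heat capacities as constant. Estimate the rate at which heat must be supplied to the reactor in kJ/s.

Extent of reaction ξ = 0.860 × 216 = 185.76 mol/min
Reaction term: ξ·ΔH°_rxn = 185.76 × 93.6 = 17387 kJ/min
Sensible, feed 176→25 °C: -7534.3 kJ/min
Outlet flows (mol/min): A 30.24, B 185.76, C 185.76
Sensible, products 25→212 °C: 9816.9 kJ/min
Q = ΔH = 19670 kJ/min = 327.83 kW
Heat supplied = 327.83 kJ/s

Q_in = 328 kJ/s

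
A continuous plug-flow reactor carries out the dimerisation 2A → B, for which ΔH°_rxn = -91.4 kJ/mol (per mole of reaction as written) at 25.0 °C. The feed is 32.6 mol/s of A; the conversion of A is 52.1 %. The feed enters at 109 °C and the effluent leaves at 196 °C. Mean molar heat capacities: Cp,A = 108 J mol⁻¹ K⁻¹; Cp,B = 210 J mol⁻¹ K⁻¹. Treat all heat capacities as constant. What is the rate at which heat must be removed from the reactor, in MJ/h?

Q_out = 1720 MJ/h

Extent of reaction ξ = 0.521 × 32.6 / 2 = 8.4923 mol/s
Reaction term: ξ·ΔH°_rxn = 8.4923 × -91.4 = -776.2 kJ/s
Sensible, feed 109→25 °C: -295.75 kJ/s
Outlet flows (mol/s): A 15.615, B 8.4923
Sensible, products 25→196 °C: 593.34 kJ/s
Q = ΔH = -478.6 kJ/s = -478.6 kW
Heat removed = 1723 MJ/h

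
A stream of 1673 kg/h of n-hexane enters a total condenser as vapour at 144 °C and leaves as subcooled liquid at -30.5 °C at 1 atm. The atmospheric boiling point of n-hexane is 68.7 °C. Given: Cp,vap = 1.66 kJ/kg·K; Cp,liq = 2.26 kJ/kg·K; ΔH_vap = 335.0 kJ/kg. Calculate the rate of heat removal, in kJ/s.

Q_c = 318 kJ/s

vapour 144→68.7 °C: -125 kJ/kg
condensation at 68.7 °C: -335 kJ/kg
liquid 68.7→-30.5 °C: -224.19 kJ/kg
Δh = -125 + -335 + -224.19 = -684.19 kJ/kg
Q = ṁ·Δh = 1673 kg/h × -684.19 kJ/kg = -1.1446e+06 kJ/h
|Q| = 317.96 kW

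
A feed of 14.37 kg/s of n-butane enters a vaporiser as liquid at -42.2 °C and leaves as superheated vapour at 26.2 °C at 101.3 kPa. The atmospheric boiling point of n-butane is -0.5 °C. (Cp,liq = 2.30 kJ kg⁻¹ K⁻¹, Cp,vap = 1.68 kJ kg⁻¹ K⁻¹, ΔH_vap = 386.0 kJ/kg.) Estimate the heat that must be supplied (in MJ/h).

liquid -42.2→-0.5 °C: 95.91 kJ/kg
vaporisation at -0.5 °C: 386 kJ/kg
vapour -0.5→26.2 °C: 44.856 kJ/kg
Δh = 95.91 + 386 + 44.856 = 526.77 kJ/kg
Q = ṁ·Δh = 14.37 kg/s × 526.77 kJ/kg = 7569.6 kJ/s
|Q| = 7569.6 kW = 27251 MJ/h

Q = 27300 MJ/h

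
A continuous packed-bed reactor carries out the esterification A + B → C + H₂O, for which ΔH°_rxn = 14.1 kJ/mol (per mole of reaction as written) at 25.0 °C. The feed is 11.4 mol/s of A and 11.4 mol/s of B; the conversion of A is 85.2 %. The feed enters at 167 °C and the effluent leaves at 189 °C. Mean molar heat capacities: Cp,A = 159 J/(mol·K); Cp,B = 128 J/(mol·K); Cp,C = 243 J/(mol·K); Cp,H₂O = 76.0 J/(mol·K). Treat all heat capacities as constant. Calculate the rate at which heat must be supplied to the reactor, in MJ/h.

Q_in = 936 MJ/h

Extent of reaction ξ = 0.852 × 11.4 = 9.7128 mol/s
Reaction term: ξ·ΔH°_rxn = 9.7128 × 14.1 = 136.95 kJ/s
Sensible, feed 167→25 °C: -464.6 kJ/s
Outlet flows (mol/s): A 1.6872, B 1.6872, C 9.7128, H₂O 9.7128
Sensible, products 25→189 °C: 587.55 kJ/s
Q = ΔH = 259.9 kJ/s = 259.9 kW
Heat supplied = 935.65 MJ/h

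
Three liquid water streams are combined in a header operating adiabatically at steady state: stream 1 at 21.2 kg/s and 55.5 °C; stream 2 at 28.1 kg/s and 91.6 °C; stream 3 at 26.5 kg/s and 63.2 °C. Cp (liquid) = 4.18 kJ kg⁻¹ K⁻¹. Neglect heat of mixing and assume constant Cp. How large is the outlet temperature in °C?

T_out = 71.6 °C

Energy balance with Q = 0: Σ ṁᵢCp,ᵢ(T_out − Tᵢ) = 0
Σ ṁᵢCp,ᵢTᵢ = 21.2×4.18×55.5 + 28.1×4.18×91.6 + 26.5×4.18×63.2 = 22678
Σ ṁᵢCp,ᵢ = 21.2×4.18 + 28.1×4.18 + 26.5×4.18 = 316.84
T_out = 22678 / 316.84 = 71.575 °C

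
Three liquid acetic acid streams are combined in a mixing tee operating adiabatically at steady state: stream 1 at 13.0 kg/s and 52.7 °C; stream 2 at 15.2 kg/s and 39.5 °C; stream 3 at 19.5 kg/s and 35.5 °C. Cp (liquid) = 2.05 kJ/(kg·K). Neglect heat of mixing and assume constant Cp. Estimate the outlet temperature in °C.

T_out = 41.5 °C

No heat crosses the boundary, so H_out = H_in.
T_out = Σ ṁᵢCp,ᵢTᵢ / Σ ṁᵢCp,ᵢ
      = 4054.4 / 97.785 = 41.462 °C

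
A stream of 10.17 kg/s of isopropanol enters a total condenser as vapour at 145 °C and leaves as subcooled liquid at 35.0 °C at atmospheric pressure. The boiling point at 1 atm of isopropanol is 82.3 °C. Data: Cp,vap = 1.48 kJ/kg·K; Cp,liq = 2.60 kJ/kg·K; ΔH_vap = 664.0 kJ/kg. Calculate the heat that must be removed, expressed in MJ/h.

Q_c = 32200 MJ/h

vapour 145→82.3 °C: -92.796 kJ/kg
condensation at 82.3 °C: -664 kJ/kg
liquid 82.3→35.0 °C: -122.98 kJ/kg
Δh = -92.796 + -664 + -122.98 = -879.78 kJ/kg
Q = ṁ·Δh = 10.17 kg/s × -879.78 kJ/kg = -8947.3 kJ/s
|Q| = 8947.3 kW = 32210 MJ/h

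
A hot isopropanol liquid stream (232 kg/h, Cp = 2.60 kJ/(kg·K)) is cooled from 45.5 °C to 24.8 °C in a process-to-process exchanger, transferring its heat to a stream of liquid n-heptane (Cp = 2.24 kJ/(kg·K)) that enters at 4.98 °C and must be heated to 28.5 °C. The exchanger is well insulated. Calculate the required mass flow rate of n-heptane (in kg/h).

ṁ_c = 237 kg/h

Heat released by hot stream: Q = 232 × 2.60 × (45.5 − 24.8) = 12486 kJ/h
Energy balance on cold side (adiabatic exchanger): Q = ṁ_c·Cp_c·(T_c,out − T_c,in)
ṁ_c = 12486 / [2.24 × (28.5 − 4.98)] = 237 kg/h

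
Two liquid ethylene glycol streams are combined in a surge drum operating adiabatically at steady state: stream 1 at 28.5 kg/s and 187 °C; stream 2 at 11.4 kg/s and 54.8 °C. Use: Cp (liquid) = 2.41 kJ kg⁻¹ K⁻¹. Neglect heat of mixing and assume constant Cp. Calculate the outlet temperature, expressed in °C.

T_out = 149 °C

No heat crosses the boundary, so H_out = H_in.
T_out = Σ ṁᵢCp,ᵢTᵢ / Σ ṁᵢCp,ᵢ
      = 14350 / 96.159 = 149.23 °C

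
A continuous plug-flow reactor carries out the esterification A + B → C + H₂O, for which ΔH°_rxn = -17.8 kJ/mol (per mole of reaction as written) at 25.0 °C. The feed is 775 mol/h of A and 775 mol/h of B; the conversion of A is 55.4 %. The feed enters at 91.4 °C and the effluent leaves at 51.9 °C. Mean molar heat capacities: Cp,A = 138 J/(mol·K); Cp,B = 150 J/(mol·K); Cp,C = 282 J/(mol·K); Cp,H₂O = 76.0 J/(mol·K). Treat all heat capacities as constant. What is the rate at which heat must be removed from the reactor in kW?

Extent of reaction ξ = 0.554 × 775 = 429.35 mol/h
Reaction term: ξ·ΔH°_rxn = 429.35 × -17.8 = -7642.4 kJ/h
Sensible, feed 91.4→25 °C: -14820 kJ/h
Outlet flows (mol/h): A 345.65, B 345.65, C 429.35, H₂O 429.35
Sensible, products 25→51.9 °C: 6812.5 kJ/h
Q = ΔH = -15650 kJ/h = -4.3473 kW
Heat removed = 4.3473 kW

Q_out = 4.35 kW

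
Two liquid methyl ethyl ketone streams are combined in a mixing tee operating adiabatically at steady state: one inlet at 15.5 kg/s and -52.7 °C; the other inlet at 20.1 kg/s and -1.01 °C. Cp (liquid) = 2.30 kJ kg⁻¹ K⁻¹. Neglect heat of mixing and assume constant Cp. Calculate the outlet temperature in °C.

T_out = -23.5 °C

No heat crosses the boundary, so H_out = H_in.
Σ ṁᵢCp,ᵢTᵢ = 15.5×2.30×-52.7 + 20.1×2.30×-1.01 = -1925.4
Σ ṁᵢCp,ᵢ = 15.5×2.30 + 20.1×2.30 = 81.88
T_out = -1925.4 / 81.88 = -23.515 °C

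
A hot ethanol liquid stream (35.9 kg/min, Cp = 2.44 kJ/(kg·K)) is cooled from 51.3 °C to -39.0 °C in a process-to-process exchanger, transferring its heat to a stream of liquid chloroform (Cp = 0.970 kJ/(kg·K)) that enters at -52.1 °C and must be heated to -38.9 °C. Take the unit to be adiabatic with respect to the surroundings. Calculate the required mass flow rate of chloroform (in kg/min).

Heat released by hot stream: Q = 35.9 × 2.44 × (51.3 − -39.0) = 7909.9 kJ/min
Energy balance on cold side (adiabatic exchanger): Q = ṁ_c·Cp_c·(T_c,out − T_c,in)
ṁ_c = 7909.9 / [0.970 × (-38.9 − -52.1)] = 617.77 kg/min

ṁ_c = 618 kg/min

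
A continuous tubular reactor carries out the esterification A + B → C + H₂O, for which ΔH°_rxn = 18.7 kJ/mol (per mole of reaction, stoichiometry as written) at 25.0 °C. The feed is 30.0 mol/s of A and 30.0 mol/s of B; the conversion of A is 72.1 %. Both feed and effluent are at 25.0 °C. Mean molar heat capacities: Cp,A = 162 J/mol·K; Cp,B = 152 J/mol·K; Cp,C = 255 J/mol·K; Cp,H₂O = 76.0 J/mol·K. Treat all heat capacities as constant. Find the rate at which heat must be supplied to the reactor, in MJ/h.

Q_in = 1460 MJ/h

Extent of reaction ξ = 0.721 × 30.0 = 21.63 mol/s
Reaction term: ξ·ΔH°_rxn = 21.63 × 18.7 = 404.48 kJ/s
Q = ΔH = 404.48 kJ/s = 404.48 kW
Heat supplied = 1456.1 MJ/h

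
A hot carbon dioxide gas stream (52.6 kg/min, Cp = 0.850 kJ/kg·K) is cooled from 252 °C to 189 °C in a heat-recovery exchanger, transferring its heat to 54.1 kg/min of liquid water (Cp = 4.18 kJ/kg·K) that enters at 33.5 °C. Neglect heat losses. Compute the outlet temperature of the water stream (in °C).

Heat released by hot stream: Q = 52.6 × 0.850 × (252 − 189) = 2816.7 kJ/min
Energy balance on cold side (adiabatic exchanger): Q = ṁ_c·Cp_c·(T_c,out − T_c,in)
T_c,out = 33.5 + 2816.7/(54.1 × 4.18) = 45.956 °C

T_c,out = 46.0 °C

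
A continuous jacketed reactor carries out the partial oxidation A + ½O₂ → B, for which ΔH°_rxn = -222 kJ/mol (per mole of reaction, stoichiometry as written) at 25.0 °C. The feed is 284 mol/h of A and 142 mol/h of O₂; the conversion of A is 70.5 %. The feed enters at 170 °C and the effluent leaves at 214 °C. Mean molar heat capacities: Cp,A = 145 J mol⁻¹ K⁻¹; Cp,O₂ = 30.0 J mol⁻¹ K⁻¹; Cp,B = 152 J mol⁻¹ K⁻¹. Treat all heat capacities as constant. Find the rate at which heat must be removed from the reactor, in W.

Extent of reaction ξ = 0.705 × 284 = 200.22 mol/h
Reaction term: ξ·ΔH°_rxn = 200.22 × -222 = -44449 kJ/h
Sensible, feed 170→25 °C: -6588.8 kJ/h
Outlet flows (mol/h): A 83.78, O₂ 41.89, B 200.22
Sensible, products 25→214 °C: 8285.4 kJ/h
Q = ΔH = -42752 kJ/h = -11.876 kW
Heat removed = 11876 W

Q_out = 11900 W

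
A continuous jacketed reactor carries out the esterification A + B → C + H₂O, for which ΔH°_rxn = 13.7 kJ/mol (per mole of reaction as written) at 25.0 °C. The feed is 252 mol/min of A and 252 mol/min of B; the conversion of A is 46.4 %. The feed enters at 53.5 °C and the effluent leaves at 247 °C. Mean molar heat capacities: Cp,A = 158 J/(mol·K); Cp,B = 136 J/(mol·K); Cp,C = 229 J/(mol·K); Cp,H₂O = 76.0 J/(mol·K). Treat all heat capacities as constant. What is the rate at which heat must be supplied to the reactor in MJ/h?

Q_in = 973 MJ/h

Extent of reaction ξ = 0.464 × 252 = 116.93 mol/min
Reaction term: ξ·ΔH°_rxn = 116.93 × 13.7 = 1601.9 kJ/min
Sensible, feed 53.5→25 °C: -2111.5 kJ/min
Outlet flows (mol/min): A 135.07, B 135.07, C 116.93, H₂O 116.93
Sensible, products 25→247 °C: 16733 kJ/min
Q = ΔH = 16223 kJ/min = 270.39 kW
Heat supplied = 973.41 MJ/h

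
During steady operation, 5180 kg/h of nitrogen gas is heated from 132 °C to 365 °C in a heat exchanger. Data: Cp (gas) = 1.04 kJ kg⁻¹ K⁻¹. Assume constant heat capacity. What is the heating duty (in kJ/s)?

Q = ṁ·Cp·ΔT = 5180 × 1.04 × (365 − 132) = 1.2552e+06 kJ/h
Converting: 1.2552e+06 / 3600 s = 348.67 kW

Q = 349 kJ/s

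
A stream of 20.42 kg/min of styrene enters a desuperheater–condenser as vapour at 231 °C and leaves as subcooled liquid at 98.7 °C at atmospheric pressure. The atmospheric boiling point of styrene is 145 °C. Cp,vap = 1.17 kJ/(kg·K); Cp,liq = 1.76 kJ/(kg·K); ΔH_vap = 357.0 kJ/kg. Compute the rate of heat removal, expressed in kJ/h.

Q_c = 661000 kJ/h

vapour 231→145 °C: -100.62 kJ/kg
condensation at 145 °C: -357 kJ/kg
liquid 145→98.7 °C: -81.488 kJ/kg
Δh = -100.62 + -357 + -81.488 = -539.11 kJ/kg
Q = ṁ·Δh = 20.42 kg/min × -539.11 kJ/kg = -11009 kJ/min
|Q| = 183.48 kW = 660520 kJ/h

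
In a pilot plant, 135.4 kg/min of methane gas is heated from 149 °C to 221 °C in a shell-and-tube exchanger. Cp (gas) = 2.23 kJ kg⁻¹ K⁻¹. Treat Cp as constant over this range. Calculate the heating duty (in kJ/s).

Q = 362 kJ/s

Q = ṁ·Cp·ΔT = 135.4 × 2.23 × (221 − 149) = 21740 kJ/min
Converting: 21740 / 60 s = 362.33 kW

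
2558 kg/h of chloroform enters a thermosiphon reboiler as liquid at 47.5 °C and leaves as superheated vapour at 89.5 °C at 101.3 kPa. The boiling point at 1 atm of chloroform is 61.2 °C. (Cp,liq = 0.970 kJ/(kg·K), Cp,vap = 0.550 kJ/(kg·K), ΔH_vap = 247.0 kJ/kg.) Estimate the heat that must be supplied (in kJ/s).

liquid 47.5→61.2 °C: 13.289 kJ/kg
vaporisation at 61.2 °C: 247 kJ/kg
vapour 61.2→89.5 °C: 15.565 kJ/kg
Δh = 13.289 + 247 + 15.565 = 275.85 kJ/kg
Q = ṁ·Δh = 2558 kg/h × 275.85 kJ/kg = 705630 kJ/h
|Q| = 196.01 kW

Q = 196 kJ/s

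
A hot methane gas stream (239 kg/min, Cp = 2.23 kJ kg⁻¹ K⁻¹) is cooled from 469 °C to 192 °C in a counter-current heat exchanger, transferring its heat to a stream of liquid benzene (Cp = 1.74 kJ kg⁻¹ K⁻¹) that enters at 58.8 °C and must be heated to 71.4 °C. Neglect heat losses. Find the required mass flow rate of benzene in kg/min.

Heat released by hot stream: Q = 239 × 2.23 × (469 − 192) = 147630 kJ/min
Energy balance on cold side (adiabatic exchanger): Q = ṁ_c·Cp_c·(T_c,out − T_c,in)
ṁ_c = 147630 / [1.74 × (71.4 − 58.8)] = 6733.8 kg/min

ṁ_c = 6730 kg/min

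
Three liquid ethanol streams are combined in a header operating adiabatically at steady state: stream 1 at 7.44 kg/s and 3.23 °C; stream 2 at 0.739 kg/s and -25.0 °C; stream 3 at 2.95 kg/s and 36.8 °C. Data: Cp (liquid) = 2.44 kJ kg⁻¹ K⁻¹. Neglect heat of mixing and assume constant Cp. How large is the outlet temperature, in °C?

No heat crosses the boundary, so H_out = H_in.
Σ ṁᵢCp,ᵢTᵢ = 7.44×2.44×3.23 + 0.739×2.44×-25.0 + 2.95×2.44×36.8 = 278.44
Σ ṁᵢCp,ᵢ = 7.44×2.44 + 0.739×2.44 + 2.95×2.44 = 27.155
T_out = 278.44 / 27.155 = 10.254 °C

T_out = 10.3 °C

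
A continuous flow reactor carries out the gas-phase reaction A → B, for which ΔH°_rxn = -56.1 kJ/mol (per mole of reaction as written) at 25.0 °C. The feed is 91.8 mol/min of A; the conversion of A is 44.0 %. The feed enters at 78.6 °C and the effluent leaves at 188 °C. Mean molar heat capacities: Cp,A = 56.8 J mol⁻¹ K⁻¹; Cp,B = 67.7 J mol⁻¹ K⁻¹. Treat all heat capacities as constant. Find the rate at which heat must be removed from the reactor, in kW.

Q_out = 27.1 kW

Extent of reaction ξ = 0.440 × 91.8 = 40.392 mol/min
Reaction term: ξ·ΔH°_rxn = 40.392 × -56.1 = -2266 kJ/min
Sensible, feed 78.6→25 °C: -279.48 kJ/min
Outlet flows (mol/min): A 51.408, B 40.392
Sensible, products 25→188 °C: 921.69 kJ/min
Q = ΔH = -1623.8 kJ/min = -27.063 kW
Heat removed = 27.063 kW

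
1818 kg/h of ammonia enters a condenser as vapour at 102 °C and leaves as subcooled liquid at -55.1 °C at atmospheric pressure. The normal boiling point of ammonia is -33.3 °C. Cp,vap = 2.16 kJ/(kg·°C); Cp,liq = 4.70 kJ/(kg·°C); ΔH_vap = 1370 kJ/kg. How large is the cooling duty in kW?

vapour 102→-33.3 °C: -292.25 kJ/kg
condensation at -33.3 °C: -1370 kJ/kg
liquid -33.3→-55.1 °C: -102.46 kJ/kg
Δh = -292.25 + -1370 + -102.46 = -1764.7 kJ/kg
Q = ṁ·Δh = 1818 kg/h × -1764.7 kJ/kg = -3.2082e+06 kJ/h
|Q| = 891.18 kW

Q_c = 891 kW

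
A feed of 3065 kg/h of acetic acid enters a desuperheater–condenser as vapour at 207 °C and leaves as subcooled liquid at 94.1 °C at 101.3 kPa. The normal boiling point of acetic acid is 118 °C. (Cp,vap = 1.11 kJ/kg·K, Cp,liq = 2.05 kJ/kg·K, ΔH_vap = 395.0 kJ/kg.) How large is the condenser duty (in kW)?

Q_c = 462 kW

vapour 207→118 °C: -98.79 kJ/kg
condensation at 118 °C: -395 kJ/kg
liquid 118→94.1 °C: -48.995 kJ/kg
Δh = -98.79 + -395 + -48.995 = -542.78 kJ/kg
Q = ṁ·Δh = 3065 kg/h × -542.78 kJ/kg = -1.6636e+06 kJ/h
|Q| = 462.12 kW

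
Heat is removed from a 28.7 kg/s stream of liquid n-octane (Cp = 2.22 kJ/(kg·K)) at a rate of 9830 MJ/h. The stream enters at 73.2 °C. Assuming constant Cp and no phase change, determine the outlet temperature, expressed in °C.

T_out = 30.3 °C

Q = 9830 MJ/h = 2730.6 kJ/s
ΔT = Q/(ṁ·Cp) = 2730.6/(28.7×2.22) = 42.856 K
T_out = 73.2 − 42.856 = 30.344 °C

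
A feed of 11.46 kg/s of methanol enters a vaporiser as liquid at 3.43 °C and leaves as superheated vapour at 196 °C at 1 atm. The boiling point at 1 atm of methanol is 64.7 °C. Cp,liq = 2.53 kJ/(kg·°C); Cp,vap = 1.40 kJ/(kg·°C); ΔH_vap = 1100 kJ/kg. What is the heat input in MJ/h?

Q = 59400 MJ/h

liquid 3.43→64.7 °C: 155.01 kJ/kg
vaporisation at 64.7 °C: 1100 kJ/kg
vapour 64.7→196 °C: 183.82 kJ/kg
Δh = 155.01 + 1100 + 183.82 = 1438.8 kJ/kg
Q = ṁ·Δh = 11.46 kg/s × 1438.8 kJ/kg = 16489 kJ/s
|Q| = 16489 kW = 59360 MJ/h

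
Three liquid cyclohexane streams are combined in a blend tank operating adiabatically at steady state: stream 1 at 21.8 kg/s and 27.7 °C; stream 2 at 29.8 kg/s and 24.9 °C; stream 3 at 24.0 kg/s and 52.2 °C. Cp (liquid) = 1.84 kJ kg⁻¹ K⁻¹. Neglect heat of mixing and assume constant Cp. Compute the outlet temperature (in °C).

Adiabatic, steady state ⇒ Σ ṁᵢCp,ᵢ(T_out − Tᵢ) = 0
Σ ṁᵢCp,ᵢTᵢ = 21.8×1.84×27.7 + 29.8×1.84×24.9 + 24.0×1.84×52.2 = 4781.6
Σ ṁᵢCp,ᵢ = 21.8×1.84 + 29.8×1.84 + 24.0×1.84 = 139.1
T_out = 4781.6 / 139.1 = 34.374 °C

T_out = 34.4 °C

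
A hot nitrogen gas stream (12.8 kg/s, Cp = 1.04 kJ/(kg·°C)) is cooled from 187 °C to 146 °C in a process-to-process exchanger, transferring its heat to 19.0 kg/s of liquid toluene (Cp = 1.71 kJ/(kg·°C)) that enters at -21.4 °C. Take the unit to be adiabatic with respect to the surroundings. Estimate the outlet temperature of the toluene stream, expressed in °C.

T_c,out = -4.60 °C

Heat released by hot stream: Q = 12.8 × 1.04 × (187 − 146) = 545.79 kJ/s
Energy balance on cold side (adiabatic exchanger): Q = ṁ_c·Cp_c·(T_c,out − T_c,in)
T_c,out = -21.4 + 545.79/(19.0 × 1.71) = -4.6012 °C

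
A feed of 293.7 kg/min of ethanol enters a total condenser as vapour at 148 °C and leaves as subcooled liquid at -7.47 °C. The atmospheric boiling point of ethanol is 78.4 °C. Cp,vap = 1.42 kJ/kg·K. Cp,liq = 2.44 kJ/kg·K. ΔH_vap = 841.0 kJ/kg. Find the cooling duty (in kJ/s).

vapour 148→78.4 °C: -98.832 kJ/kg
condensation at 78.4 °C: -841 kJ/kg
liquid 78.4→-7.47 °C: -209.52 kJ/kg
Δh = -98.832 + -841 + -209.52 = -1149.4 kJ/kg
Q = ṁ·Δh = 293.7 kg/min × -1149.4 kJ/kg = -337570 kJ/min
|Q| = 5626.1 kW

Q_c = 5630 kJ/s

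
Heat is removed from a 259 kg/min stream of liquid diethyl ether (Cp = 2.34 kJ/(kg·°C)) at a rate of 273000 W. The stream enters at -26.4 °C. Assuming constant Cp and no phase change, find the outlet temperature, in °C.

T_out = -53.4 °C

Q = 273000 W = 16380 kJ/min
ΔT = Q/(ṁ·Cp) = 16380/(259×2.34) = 27.027 K
T_out = -26.4 − 27.027 = -53.427 °C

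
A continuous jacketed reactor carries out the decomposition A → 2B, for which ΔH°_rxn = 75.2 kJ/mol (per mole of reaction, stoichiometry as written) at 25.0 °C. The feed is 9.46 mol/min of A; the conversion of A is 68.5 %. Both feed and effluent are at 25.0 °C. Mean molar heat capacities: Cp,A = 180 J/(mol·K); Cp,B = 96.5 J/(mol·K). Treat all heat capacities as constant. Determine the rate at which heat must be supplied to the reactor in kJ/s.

Q_in = 8.12 kJ/s

Extent of reaction ξ = 0.685 × 9.46 = 6.4801 mol/min
Reaction term: ξ·ΔH°_rxn = 6.4801 × 75.2 = 487.3 kJ/min
Q = ΔH = 487.3 kJ/min = 8.1217 kW
Heat supplied = 8.1217 kJ/s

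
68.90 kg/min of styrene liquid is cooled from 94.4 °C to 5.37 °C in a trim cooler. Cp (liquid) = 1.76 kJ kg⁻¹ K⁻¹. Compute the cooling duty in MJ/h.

Q_c = 648 MJ/h

Q = ṁ·Cp·ΔT = 68.90 × 1.76 × (5.37 − 94.4) = -10796 kJ/min
Converting: 10796 / 60 s = 179.94 kW
Cooling duty = 647.77 MJ/h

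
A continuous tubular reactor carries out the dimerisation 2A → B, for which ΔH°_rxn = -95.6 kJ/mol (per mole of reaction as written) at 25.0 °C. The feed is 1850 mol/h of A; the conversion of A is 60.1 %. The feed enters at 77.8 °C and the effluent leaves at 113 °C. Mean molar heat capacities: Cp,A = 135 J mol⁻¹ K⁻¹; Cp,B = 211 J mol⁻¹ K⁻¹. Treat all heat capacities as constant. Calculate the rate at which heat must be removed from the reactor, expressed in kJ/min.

Q_out = 787 kJ/min

Extent of reaction ξ = 0.601 × 1850 / 2 = 555.92 mol/h
Reaction term: ξ·ΔH°_rxn = 555.92 × -95.6 = -53146 kJ/h
Sensible, feed 77.8→25 °C: -13187 kJ/h
Outlet flows (mol/h): A 738.15, B 555.92
Sensible, products 25→113 °C: 19092 kJ/h
Q = ΔH = -47242 kJ/h = -13.123 kW
Heat removed = 787.36 kJ/min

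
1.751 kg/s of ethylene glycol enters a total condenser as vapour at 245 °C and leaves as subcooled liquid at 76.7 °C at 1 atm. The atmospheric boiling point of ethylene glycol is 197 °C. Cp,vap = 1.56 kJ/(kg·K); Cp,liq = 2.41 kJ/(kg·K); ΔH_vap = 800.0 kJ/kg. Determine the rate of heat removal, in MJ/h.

vapour 245→197 °C: -74.88 kJ/kg
condensation at 197 °C: -800 kJ/kg
liquid 197→76.7 °C: -289.92 kJ/kg
Δh = -74.88 + -800 + -289.92 = -1164.8 kJ/kg
Q = ṁ·Δh = 1.751 kg/s × -1164.8 kJ/kg = -2039.6 kJ/s
|Q| = 2039.6 kW = 7342.5 MJ/h

Q_c = 7340 MJ/h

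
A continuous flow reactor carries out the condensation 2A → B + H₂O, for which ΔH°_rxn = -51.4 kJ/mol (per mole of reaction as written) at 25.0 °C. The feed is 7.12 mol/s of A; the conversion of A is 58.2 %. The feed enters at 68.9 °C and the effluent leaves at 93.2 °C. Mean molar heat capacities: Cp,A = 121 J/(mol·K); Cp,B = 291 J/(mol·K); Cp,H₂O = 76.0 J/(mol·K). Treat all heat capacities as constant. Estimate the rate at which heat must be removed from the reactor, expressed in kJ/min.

Q_out = 4070 kJ/min

Extent of reaction ξ = 0.582 × 7.12 / 2 = 2.0719 mol/s
Reaction term: ξ·ΔH°_rxn = 2.0719 × -51.4 = -106.5 kJ/s
Sensible, feed 68.9→25 °C: -37.821 kJ/s
Outlet flows (mol/s): A 2.9762, B 2.0719, H₂O 2.0719
Sensible, products 25→93.2 °C: 76.419 kJ/s
Q = ΔH = -67.899 kJ/s = -67.899 kW
Heat removed = 4073.9 kJ/min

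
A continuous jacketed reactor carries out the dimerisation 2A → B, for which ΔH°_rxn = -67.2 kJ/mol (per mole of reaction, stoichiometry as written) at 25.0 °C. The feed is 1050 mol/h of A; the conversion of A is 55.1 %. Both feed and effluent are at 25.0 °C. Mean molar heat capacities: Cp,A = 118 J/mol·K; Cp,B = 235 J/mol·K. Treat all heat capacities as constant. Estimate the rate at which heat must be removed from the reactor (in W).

Extent of reaction ξ = 0.551 × 1050 / 2 = 289.28 mol/h
Reaction term: ξ·ΔH°_rxn = 289.28 × -67.2 = -19439 kJ/h
Q = ΔH = -19439 kJ/h = -5.3998 kW
Heat removed = 5399.8 W

Q_out = 5400 W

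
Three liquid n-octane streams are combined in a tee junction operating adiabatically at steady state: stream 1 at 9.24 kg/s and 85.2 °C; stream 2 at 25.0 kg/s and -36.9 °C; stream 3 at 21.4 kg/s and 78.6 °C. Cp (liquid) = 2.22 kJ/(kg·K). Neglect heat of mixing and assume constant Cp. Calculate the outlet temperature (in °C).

Energy balance with Q = 0: Σ ṁᵢCp,ᵢ(T_out − Tᵢ) = 0
T_out = Σ ṁᵢCp,ᵢTᵢ / Σ ṁᵢCp,ᵢ
      = 3433.9 / 123.52 = 27.8 °C

T_out = 27.8 °C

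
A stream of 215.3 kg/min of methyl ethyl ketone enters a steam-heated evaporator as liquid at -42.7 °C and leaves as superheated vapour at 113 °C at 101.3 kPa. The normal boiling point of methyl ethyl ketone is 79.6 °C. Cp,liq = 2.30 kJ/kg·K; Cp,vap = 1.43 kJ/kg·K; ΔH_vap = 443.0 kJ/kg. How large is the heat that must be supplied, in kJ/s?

liquid -42.7→79.6 °C: 281.29 kJ/kg
vaporisation at 79.6 °C: 443 kJ/kg
vapour 79.6→113 °C: 47.762 kJ/kg
Δh = 281.29 + 443 + 47.762 = 772.05 kJ/kg
Q = ṁ·Δh = 215.3 kg/min × 772.05 kJ/kg = 166220 kJ/min
|Q| = 2770.4 kW

Q = 2770 kJ/s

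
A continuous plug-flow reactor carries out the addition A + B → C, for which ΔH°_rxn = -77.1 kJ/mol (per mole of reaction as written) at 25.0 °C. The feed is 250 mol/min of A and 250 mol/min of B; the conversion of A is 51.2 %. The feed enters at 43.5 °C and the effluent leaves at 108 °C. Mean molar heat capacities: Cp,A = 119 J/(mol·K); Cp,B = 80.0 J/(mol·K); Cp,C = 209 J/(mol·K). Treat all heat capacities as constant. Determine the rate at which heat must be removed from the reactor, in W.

Q_out = 109000 W

Extent of reaction ξ = 0.512 × 250 = 128 mol/min
Reaction term: ξ·ΔH°_rxn = 128 × -77.1 = -9868.8 kJ/min
Sensible, feed 43.5→25 °C: -920.38 kJ/min
Outlet flows (mol/min): A 122, B 122, C 128
Sensible, products 25→108 °C: 4235.5 kJ/min
Q = ΔH = -6553.7 kJ/min = -109.23 kW
Heat removed = 109230 W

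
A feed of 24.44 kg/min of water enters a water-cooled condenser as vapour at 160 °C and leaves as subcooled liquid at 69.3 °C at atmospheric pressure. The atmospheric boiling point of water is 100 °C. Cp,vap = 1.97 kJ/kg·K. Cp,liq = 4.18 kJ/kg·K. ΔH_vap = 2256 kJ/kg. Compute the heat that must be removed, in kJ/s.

Q_c = 1020 kJ/s

vapour 160→100 °C: -118.2 kJ/kg
condensation at 100 °C: -2256 kJ/kg
liquid 100→69.3 °C: -128.33 kJ/kg
Δh = -118.2 + -2256 + -128.33 = -2502.5 kJ/kg
Q = ṁ·Δh = 24.44 kg/min × -2502.5 kJ/kg = -61162 kJ/min
|Q| = 1019.4 kW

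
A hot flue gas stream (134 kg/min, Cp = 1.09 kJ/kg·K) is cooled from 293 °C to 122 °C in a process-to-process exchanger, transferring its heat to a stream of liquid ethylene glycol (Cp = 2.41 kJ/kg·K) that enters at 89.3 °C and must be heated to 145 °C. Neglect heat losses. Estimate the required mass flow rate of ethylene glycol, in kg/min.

ṁ_c = 186 kg/min

Heat released by hot stream: Q = 134 × 1.09 × (293 − 122) = 24976 kJ/min
Energy balance on cold side (adiabatic exchanger): Q = ṁ_c·Cp_c·(T_c,out − T_c,in)
ṁ_c = 24976 / [2.41 × (145 − 89.3)] = 186.06 kg/min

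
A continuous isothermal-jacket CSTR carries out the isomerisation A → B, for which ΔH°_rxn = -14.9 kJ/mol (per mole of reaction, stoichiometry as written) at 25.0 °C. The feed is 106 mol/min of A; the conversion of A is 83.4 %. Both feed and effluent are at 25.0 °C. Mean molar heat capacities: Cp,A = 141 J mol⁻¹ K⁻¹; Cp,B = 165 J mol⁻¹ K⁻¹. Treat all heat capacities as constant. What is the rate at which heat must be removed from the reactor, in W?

Q_out = 22000 W

Extent of reaction ξ = 0.834 × 106 = 88.404 mol/min
Reaction term: ξ·ΔH°_rxn = 88.404 × -14.9 = -1317.2 kJ/min
Q = ΔH = -1317.2 kJ/min = -21.954 kW
Heat removed = 21954 W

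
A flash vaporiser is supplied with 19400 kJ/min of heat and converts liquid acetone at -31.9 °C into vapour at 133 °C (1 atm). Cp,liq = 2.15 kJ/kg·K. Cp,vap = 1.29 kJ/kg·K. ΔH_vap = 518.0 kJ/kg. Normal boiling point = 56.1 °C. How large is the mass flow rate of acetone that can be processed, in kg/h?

Δh = 2.15×(56.1−-31.9) + 518.0 + 1.29×(133−56.1) = 806.4 kJ/kg
Q = 19400 kJ/min = 323.33 kJ/s = 1.164e+06 kJ/h
ṁ = Q/Δh = 1.164e+06 / 806.4 = 1443.5 kg/h

ṁ = 1440 kg/h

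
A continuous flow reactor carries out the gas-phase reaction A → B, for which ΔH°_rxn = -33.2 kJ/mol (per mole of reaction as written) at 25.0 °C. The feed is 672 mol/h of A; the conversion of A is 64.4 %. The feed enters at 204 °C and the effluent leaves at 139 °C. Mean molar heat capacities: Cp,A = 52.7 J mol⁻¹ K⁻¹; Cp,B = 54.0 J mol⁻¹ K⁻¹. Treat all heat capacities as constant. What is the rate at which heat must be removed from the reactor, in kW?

Q_out = 4.61 kW

Extent of reaction ξ = 0.644 × 672 = 432.77 mol/h
Reaction term: ξ·ΔH°_rxn = 432.77 × -33.2 = -14368 kJ/h
Sensible, feed 204→25 °C: -6339.2 kJ/h
Outlet flows (mol/h): A 239.23, B 432.77
Sensible, products 25→139 °C: 4101.4 kJ/h
Q = ΔH = -16606 kJ/h = -4.6127 kW
Heat removed = 4.6127 kW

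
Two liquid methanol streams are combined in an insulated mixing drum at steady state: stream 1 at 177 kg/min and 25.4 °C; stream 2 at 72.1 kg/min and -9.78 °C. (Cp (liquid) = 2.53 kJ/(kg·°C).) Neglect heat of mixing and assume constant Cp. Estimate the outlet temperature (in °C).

No heat crosses the boundary, so H_out = H_in.
T_out = Σ ṁᵢCp,ᵢTᵢ / Σ ṁᵢCp,ᵢ
      = 9590.4 / 630.22 = 15.217 °C

T_out = 15.2 °C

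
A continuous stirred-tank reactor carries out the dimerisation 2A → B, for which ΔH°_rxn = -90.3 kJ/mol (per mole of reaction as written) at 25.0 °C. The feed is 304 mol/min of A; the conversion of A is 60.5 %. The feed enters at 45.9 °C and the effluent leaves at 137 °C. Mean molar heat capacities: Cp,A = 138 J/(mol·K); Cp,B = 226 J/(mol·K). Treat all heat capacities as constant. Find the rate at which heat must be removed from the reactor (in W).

Extent of reaction ξ = 0.605 × 304 / 2 = 91.96 mol/min
Reaction term: ξ·ΔH°_rxn = 91.96 × -90.3 = -8304 kJ/min
Sensible, feed 45.9→25 °C: -876.8 kJ/min
Outlet flows (mol/min): A 120.08, B 91.96
Sensible, products 25→137 °C: 4183.6 kJ/min
Q = ΔH = -4997.1 kJ/min = -83.286 kW
Heat removed = 83286 W

Q_out = 83300 W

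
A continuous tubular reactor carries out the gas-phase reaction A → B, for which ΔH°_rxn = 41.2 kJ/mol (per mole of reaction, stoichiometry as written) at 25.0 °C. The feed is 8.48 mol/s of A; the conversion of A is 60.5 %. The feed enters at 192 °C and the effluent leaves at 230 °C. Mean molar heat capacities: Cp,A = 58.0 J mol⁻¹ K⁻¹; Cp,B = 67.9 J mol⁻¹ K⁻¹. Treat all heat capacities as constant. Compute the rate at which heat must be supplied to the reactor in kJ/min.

Extent of reaction ξ = 0.605 × 8.48 = 5.1304 mol/s
Reaction term: ξ·ΔH°_rxn = 5.1304 × 41.2 = 211.37 kJ/s
Sensible, feed 192→25 °C: -82.137 kJ/s
Outlet flows (mol/s): A 3.3496, B 5.1304
Sensible, products 25→230 °C: 111.24 kJ/s
Q = ΔH = 240.47 kJ/s = 240.47 kW
Heat supplied = 14428 kJ/min

Q_in = 14400 kJ/min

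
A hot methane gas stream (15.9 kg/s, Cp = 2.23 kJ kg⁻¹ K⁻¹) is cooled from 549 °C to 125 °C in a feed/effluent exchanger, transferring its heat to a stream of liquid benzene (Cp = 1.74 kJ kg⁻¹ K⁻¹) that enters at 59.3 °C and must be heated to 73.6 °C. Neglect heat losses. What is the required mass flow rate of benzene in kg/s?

Heat released by hot stream: Q = 15.9 × 2.23 × (549 − 125) = 15034 kJ/s
Energy balance on cold side (adiabatic exchanger): Q = ṁ_c·Cp_c·(T_c,out − T_c,in)
ṁ_c = 15034 / [1.74 × (73.6 − 59.3)] = 604.2 kg/s

ṁ_c = 604 kg/s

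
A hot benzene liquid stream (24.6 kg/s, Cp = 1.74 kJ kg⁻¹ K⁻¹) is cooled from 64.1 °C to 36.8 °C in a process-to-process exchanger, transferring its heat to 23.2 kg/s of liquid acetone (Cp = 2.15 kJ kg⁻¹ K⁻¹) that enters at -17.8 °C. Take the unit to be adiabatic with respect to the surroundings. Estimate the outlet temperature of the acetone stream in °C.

Heat released by hot stream: Q = 24.6 × 1.74 × (64.1 − 36.8) = 1168.5 kJ/s
Energy balance on cold side (adiabatic exchanger): Q = ṁ_c·Cp_c·(T_c,out − T_c,in)
T_c,out = -17.8 + 1168.5/(23.2 × 2.15) = 5.6272 °C

T_c,out = 5.63 °C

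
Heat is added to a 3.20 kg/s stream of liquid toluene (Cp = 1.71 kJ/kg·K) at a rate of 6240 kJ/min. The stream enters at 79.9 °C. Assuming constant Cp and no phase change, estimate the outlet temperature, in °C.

Q = 6240 kJ/min = 104 kJ/s
ΔT = Q/(ṁ·Cp) = 104/(3.20×1.71) = 19.006 K
T_out = 79.9 + 19.006 = 98.906 °C

T_out = 98.9 °C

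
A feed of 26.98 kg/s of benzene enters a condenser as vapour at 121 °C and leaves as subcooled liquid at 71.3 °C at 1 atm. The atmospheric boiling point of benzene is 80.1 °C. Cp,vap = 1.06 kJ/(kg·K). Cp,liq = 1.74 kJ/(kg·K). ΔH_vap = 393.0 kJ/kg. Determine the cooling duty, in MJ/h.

vapour 121→80.1 °C: -43.354 kJ/kg
condensation at 80.1 °C: -393 kJ/kg
liquid 80.1→71.3 °C: -15.312 kJ/kg
Δh = -43.354 + -393 + -15.312 = -451.67 kJ/kg
Q = ṁ·Δh = 26.98 kg/s × -451.67 kJ/kg = -12186 kJ/s
|Q| = 12186 kW = 43869 MJ/h

Q_c = 43900 MJ/h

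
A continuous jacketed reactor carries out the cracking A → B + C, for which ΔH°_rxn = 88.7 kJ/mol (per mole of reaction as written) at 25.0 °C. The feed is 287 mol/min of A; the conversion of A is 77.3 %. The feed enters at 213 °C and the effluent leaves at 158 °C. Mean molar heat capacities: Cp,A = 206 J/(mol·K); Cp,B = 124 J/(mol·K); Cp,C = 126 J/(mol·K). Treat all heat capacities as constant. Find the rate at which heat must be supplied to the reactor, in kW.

Extent of reaction ξ = 0.773 × 287 = 221.85 mol/min
Reaction term: ξ·ΔH°_rxn = 221.85 × 88.7 = 19678 kJ/min
Sensible, feed 213→25 °C: -11115 kJ/min
Outlet flows (mol/min): A 65.149, B 221.85, C 221.85
Sensible, products 25→158 °C: 9161.5 kJ/min
Q = ΔH = 17725 kJ/min = 295.41 kW
Heat supplied = 295.41 kW

Q_in = 295 kW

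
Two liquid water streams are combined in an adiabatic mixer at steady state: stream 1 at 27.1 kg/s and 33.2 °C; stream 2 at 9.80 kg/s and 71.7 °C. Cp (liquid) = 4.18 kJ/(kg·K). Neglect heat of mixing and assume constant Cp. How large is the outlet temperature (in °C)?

No heat crosses the boundary, so H_out = H_in.
Σ ṁᵢCp,ᵢTᵢ = 27.1×4.18×33.2 + 9.80×4.18×71.7 = 6697.9
Σ ṁᵢCp,ᵢ = 27.1×4.18 + 9.80×4.18 = 154.24
T_out = 6697.9 / 154.24 = 43.425 °C

T_out = 43.4 °C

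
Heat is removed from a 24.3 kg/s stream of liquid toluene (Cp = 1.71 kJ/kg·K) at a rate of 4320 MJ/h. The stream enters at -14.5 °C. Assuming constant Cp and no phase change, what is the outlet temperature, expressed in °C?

T_out = -43.4 °C

Q = 4320 MJ/h = 1200 kJ/s
ΔT = Q/(ṁ·Cp) = 1200/(24.3×1.71) = 28.879 K
T_out = -14.5 − 28.879 = -43.379 °C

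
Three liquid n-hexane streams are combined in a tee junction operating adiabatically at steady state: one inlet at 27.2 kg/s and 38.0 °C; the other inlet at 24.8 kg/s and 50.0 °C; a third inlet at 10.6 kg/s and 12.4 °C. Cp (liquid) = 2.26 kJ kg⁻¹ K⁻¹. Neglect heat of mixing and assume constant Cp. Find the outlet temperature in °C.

T_out = 38.4 °C

Energy balance with Q = 0: Σ ṁᵢCp,ᵢ(T_out − Tᵢ) = 0
Σ ṁᵢCp,ᵢTᵢ = 27.2×2.26×38.0 + 24.8×2.26×50.0 + 10.6×2.26×12.4 = 5435.4
Σ ṁᵢCp,ᵢ = 27.2×2.26 + 24.8×2.26 + 10.6×2.26 = 141.48
T_out = 5435.4 / 141.48 = 38.419 °C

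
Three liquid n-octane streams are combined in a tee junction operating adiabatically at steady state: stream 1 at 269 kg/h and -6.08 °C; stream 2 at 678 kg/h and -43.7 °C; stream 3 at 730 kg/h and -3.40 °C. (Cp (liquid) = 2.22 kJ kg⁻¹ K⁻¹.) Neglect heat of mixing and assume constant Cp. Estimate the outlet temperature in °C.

T_out = -20.1 °C

Energy balance with Q = 0: Σ ṁᵢCp,ᵢ(T_out − Tᵢ) = 0
T_out = Σ ṁᵢCp,ᵢTᵢ / Σ ṁᵢCp,ᵢ
      = -74916 / 3722.9 = -20.123 °C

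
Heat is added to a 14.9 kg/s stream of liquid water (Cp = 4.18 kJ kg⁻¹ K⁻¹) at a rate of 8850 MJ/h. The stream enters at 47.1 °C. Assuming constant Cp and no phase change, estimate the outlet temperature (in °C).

Q = 8850 MJ/h = 2458.3 kJ/s
ΔT = Q/(ṁ·Cp) = 2458.3/(14.9×4.18) = 39.471 K
T_out = 47.1 + 39.471 = 86.571 °C

T_out = 86.6 °C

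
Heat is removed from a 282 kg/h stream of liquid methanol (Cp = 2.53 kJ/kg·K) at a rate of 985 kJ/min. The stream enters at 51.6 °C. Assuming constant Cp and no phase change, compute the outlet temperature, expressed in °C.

Q = 985 kJ/min = 59100 kJ/h
ΔT = Q/(ṁ·Cp) = 59100/(282×2.53) = 82.836 K
T_out = 51.6 − 82.836 = -31.236 °C

T_out = -31.2 °C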